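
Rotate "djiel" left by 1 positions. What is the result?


Input: "djiel", rotate left by 1
First 1 characters: "d"
Remaining characters: "jiel"
Concatenate remaining + first: "jiel" + "d" = "jield"

jield


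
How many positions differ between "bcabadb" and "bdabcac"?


Comparing "bcabadb" and "bdabcac" position by position:
  Position 0: 'b' vs 'b' => same
  Position 1: 'c' vs 'd' => DIFFER
  Position 2: 'a' vs 'a' => same
  Position 3: 'b' vs 'b' => same
  Position 4: 'a' vs 'c' => DIFFER
  Position 5: 'd' vs 'a' => DIFFER
  Position 6: 'b' vs 'c' => DIFFER
Positions that differ: 4

4


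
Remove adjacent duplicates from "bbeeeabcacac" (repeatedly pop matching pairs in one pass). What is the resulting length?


Input: bbeeeabcacac
Stack-based adjacent duplicate removal:
  Read 'b': push. Stack: b
  Read 'b': matches stack top 'b' => pop. Stack: (empty)
  Read 'e': push. Stack: e
  Read 'e': matches stack top 'e' => pop. Stack: (empty)
  Read 'e': push. Stack: e
  Read 'a': push. Stack: ea
  Read 'b': push. Stack: eab
  Read 'c': push. Stack: eabc
  Read 'a': push. Stack: eabca
  Read 'c': push. Stack: eabcac
  Read 'a': push. Stack: eabcaca
  Read 'c': push. Stack: eabcacac
Final stack: "eabcacac" (length 8)

8


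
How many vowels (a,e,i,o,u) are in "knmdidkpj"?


Input: knmdidkpj
Checking each character:
  'k' at position 0: consonant
  'n' at position 1: consonant
  'm' at position 2: consonant
  'd' at position 3: consonant
  'i' at position 4: vowel (running total: 1)
  'd' at position 5: consonant
  'k' at position 6: consonant
  'p' at position 7: consonant
  'j' at position 8: consonant
Total vowels: 1

1


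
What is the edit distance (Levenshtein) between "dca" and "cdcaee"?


Computing edit distance: "dca" -> "cdcaee"
DP table:
           c    d    c    a    e    e
      0    1    2    3    4    5    6
  d   1    1    1    2    3    4    5
  c   2    1    2    1    2    3    4
  a   3    2    2    2    1    2    3
Edit distance = dp[3][6] = 3

3


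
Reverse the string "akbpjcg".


Input: akbpjcg
Reading characters right to left:
  Position 6: 'g'
  Position 5: 'c'
  Position 4: 'j'
  Position 3: 'p'
  Position 2: 'b'
  Position 1: 'k'
  Position 0: 'a'
Reversed: gcjpbka

gcjpbka


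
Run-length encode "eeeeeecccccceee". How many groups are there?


Input: eeeeeecccccceee
Scanning for consecutive runs:
  Group 1: 'e' x 6 (positions 0-5)
  Group 2: 'c' x 6 (positions 6-11)
  Group 3: 'e' x 3 (positions 12-14)
Total groups: 3

3


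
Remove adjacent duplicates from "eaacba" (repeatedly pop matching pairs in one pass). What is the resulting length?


Input: eaacba
Stack-based adjacent duplicate removal:
  Read 'e': push. Stack: e
  Read 'a': push. Stack: ea
  Read 'a': matches stack top 'a' => pop. Stack: e
  Read 'c': push. Stack: ec
  Read 'b': push. Stack: ecb
  Read 'a': push. Stack: ecba
Final stack: "ecba" (length 4)

4


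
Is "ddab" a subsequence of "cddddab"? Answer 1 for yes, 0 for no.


Check if "ddab" is a subsequence of "cddddab"
Greedy scan:
  Position 0 ('c'): no match needed
  Position 1 ('d'): matches sub[0] = 'd'
  Position 2 ('d'): matches sub[1] = 'd'
  Position 3 ('d'): no match needed
  Position 4 ('d'): no match needed
  Position 5 ('a'): matches sub[2] = 'a'
  Position 6 ('b'): matches sub[3] = 'b'
All 4 characters matched => is a subsequence

1


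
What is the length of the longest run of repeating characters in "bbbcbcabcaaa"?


Input: "bbbcbcabcaaa"
Scanning for longest run:
  Position 1 ('b'): continues run of 'b', length=2
  Position 2 ('b'): continues run of 'b', length=3
  Position 3 ('c'): new char, reset run to 1
  Position 4 ('b'): new char, reset run to 1
  Position 5 ('c'): new char, reset run to 1
  Position 6 ('a'): new char, reset run to 1
  Position 7 ('b'): new char, reset run to 1
  Position 8 ('c'): new char, reset run to 1
  Position 9 ('a'): new char, reset run to 1
  Position 10 ('a'): continues run of 'a', length=2
  Position 11 ('a'): continues run of 'a', length=3
Longest run: 'b' with length 3

3


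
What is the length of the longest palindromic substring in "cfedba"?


Input: "cfedba"
Checking substrings for palindromes:
  No multi-char palindromic substrings found
Longest palindromic substring: "c" with length 1

1


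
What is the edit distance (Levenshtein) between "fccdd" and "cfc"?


Computing edit distance: "fccdd" -> "cfc"
DP table:
           c    f    c
      0    1    2    3
  f   1    1    1    2
  c   2    1    2    1
  c   3    2    2    2
  d   4    3    3    3
  d   5    4    4    4
Edit distance = dp[5][3] = 4

4


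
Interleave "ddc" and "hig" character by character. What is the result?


Interleaving "ddc" and "hig":
  Position 0: 'd' from first, 'h' from second => "dh"
  Position 1: 'd' from first, 'i' from second => "di"
  Position 2: 'c' from first, 'g' from second => "cg"
Result: dhdicg

dhdicg


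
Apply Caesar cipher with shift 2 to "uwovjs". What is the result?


Caesar cipher: shift "uwovjs" by 2
  'u' (pos 20) + 2 = pos 22 = 'w'
  'w' (pos 22) + 2 = pos 24 = 'y'
  'o' (pos 14) + 2 = pos 16 = 'q'
  'v' (pos 21) + 2 = pos 23 = 'x'
  'j' (pos 9) + 2 = pos 11 = 'l'
  's' (pos 18) + 2 = pos 20 = 'u'
Result: wyqxlu

wyqxlu


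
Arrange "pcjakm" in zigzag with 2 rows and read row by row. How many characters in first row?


Zigzag "pcjakm" into 2 rows:
Placing characters:
  'p' => row 0
  'c' => row 1
  'j' => row 0
  'a' => row 1
  'k' => row 0
  'm' => row 1
Rows:
  Row 0: "pjk"
  Row 1: "cam"
First row length: 3

3


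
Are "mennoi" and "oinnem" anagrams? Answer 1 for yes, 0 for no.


Strings: "mennoi", "oinnem"
Sorted first:  eimnno
Sorted second: eimnno
Sorted forms match => anagrams

1


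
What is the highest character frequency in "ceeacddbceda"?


Input: ceeacddbceda
Character counts:
  'a': 2
  'b': 1
  'c': 3
  'd': 3
  'e': 3
Maximum frequency: 3

3


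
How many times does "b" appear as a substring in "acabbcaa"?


Searching for "b" in "acabbcaa"
Scanning each position:
  Position 0: "a" => no
  Position 1: "c" => no
  Position 2: "a" => no
  Position 3: "b" => MATCH
  Position 4: "b" => MATCH
  Position 5: "c" => no
  Position 6: "a" => no
  Position 7: "a" => no
Total occurrences: 2

2


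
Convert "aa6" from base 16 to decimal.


Input: "aa6" in base 16
Positional expansion:
  Digit 'a' (value 10) x 16^2 = 2560
  Digit 'a' (value 10) x 16^1 = 160
  Digit '6' (value 6) x 16^0 = 6
Sum = 2726

2726


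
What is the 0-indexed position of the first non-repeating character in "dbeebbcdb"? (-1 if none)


Input: dbeebbcdb
Character frequencies:
  'b': 4
  'c': 1
  'd': 2
  'e': 2
Scanning left to right for freq == 1:
  Position 0 ('d'): freq=2, skip
  Position 1 ('b'): freq=4, skip
  Position 2 ('e'): freq=2, skip
  Position 3 ('e'): freq=2, skip
  Position 4 ('b'): freq=4, skip
  Position 5 ('b'): freq=4, skip
  Position 6 ('c'): unique! => answer = 6

6


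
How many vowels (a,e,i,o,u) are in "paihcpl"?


Input: paihcpl
Checking each character:
  'p' at position 0: consonant
  'a' at position 1: vowel (running total: 1)
  'i' at position 2: vowel (running total: 2)
  'h' at position 3: consonant
  'c' at position 4: consonant
  'p' at position 5: consonant
  'l' at position 6: consonant
Total vowels: 2

2


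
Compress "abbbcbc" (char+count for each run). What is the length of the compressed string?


Input: abbbcbc
Runs:
  'a' x 1 => "a1"
  'b' x 3 => "b3"
  'c' x 1 => "c1"
  'b' x 1 => "b1"
  'c' x 1 => "c1"
Compressed: "a1b3c1b1c1"
Compressed length: 10

10


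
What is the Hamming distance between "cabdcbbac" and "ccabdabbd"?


Comparing "cabdcbbac" and "ccabdabbd" position by position:
  Position 0: 'c' vs 'c' => same
  Position 1: 'a' vs 'c' => differ
  Position 2: 'b' vs 'a' => differ
  Position 3: 'd' vs 'b' => differ
  Position 4: 'c' vs 'd' => differ
  Position 5: 'b' vs 'a' => differ
  Position 6: 'b' vs 'b' => same
  Position 7: 'a' vs 'b' => differ
  Position 8: 'c' vs 'd' => differ
Total differences (Hamming distance): 7

7


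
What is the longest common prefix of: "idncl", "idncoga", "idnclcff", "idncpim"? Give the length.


Words: idncl, idncoga, idnclcff, idncpim
  Position 0: all 'i' => match
  Position 1: all 'd' => match
  Position 2: all 'n' => match
  Position 3: all 'c' => match
  Position 4: ('l', 'o', 'l', 'p') => mismatch, stop
LCP = "idnc" (length 4)

4


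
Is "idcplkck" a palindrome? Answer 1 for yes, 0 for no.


Input: idcplkck
Reversed: kcklpcdi
  Compare pos 0 ('i') with pos 7 ('k'): MISMATCH
  Compare pos 1 ('d') with pos 6 ('c'): MISMATCH
  Compare pos 2 ('c') with pos 5 ('k'): MISMATCH
  Compare pos 3 ('p') with pos 4 ('l'): MISMATCH
Result: not a palindrome

0


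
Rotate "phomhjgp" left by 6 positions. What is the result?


Input: "phomhjgp", rotate left by 6
First 6 characters: "phomhj"
Remaining characters: "gp"
Concatenate remaining + first: "gp" + "phomhj" = "gpphomhj"

gpphomhj


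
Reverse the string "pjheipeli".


Input: pjheipeli
Reading characters right to left:
  Position 8: 'i'
  Position 7: 'l'
  Position 6: 'e'
  Position 5: 'p'
  Position 4: 'i'
  Position 3: 'e'
  Position 2: 'h'
  Position 1: 'j'
  Position 0: 'p'
Reversed: ilepiehjp

ilepiehjp


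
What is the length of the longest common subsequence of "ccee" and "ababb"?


LCS of "ccee" and "ababb"
DP table:
           a    b    a    b    b
      0    0    0    0    0    0
  c   0    0    0    0    0    0
  c   0    0    0    0    0    0
  e   0    0    0    0    0    0
  e   0    0    0    0    0    0
LCS length = dp[4][5] = 0

0


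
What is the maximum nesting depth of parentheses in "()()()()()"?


Input: "()()()()()"
Tracking depth:
  Position 0 '(': depth becomes 1
  Position 1 ')': depth becomes 0
  Position 2 '(': depth becomes 1
  Position 3 ')': depth becomes 0
  Position 4 '(': depth becomes 1
  Position 5 ')': depth becomes 0
  Position 6 '(': depth becomes 1
  Position 7 ')': depth becomes 0
  Position 8 '(': depth becomes 1
  Position 9 ')': depth becomes 0
Maximum depth reached: 1

1


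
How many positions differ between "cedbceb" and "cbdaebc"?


Comparing "cedbceb" and "cbdaebc" position by position:
  Position 0: 'c' vs 'c' => same
  Position 1: 'e' vs 'b' => DIFFER
  Position 2: 'd' vs 'd' => same
  Position 3: 'b' vs 'a' => DIFFER
  Position 4: 'c' vs 'e' => DIFFER
  Position 5: 'e' vs 'b' => DIFFER
  Position 6: 'b' vs 'c' => DIFFER
Positions that differ: 5

5


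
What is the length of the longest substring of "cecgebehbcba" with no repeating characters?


Input: "cecgebehbcba"
Sliding window (track last position of each char):
  Position 0 ('c'): window [0,0] length 1 -- new best
  Position 1 ('e'): window [0,1] length 2 -- new best
  Position 2 ('c'): repeat (last at 0), move window start to 1
  Position 2 ('c'): window [1,2] length 2
  Position 3 ('g'): window [1,3] length 3 -- new best
  Position 4 ('e'): repeat (last at 1), move window start to 2
  Position 4 ('e'): window [2,4] length 3
  Position 5 ('b'): window [2,5] length 4 -- new best
  Position 6 ('e'): repeat (last at 4), move window start to 5
  Position 6 ('e'): window [5,6] length 2
  Position 7 ('h'): window [5,7] length 3
  Position 8 ('b'): repeat (last at 5), move window start to 6
  Position 8 ('b'): window [6,8] length 3
  Position 9 ('c'): window [6,9] length 4
  Position 10 ('b'): repeat (last at 8), move window start to 9
  Position 10 ('b'): window [9,10] length 2
  Position 11 ('a'): window [9,11] length 3
Longest substring with no repeats: "cgeb" with length 4

4


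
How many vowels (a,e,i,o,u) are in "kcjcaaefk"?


Input: kcjcaaefk
Checking each character:
  'k' at position 0: consonant
  'c' at position 1: consonant
  'j' at position 2: consonant
  'c' at position 3: consonant
  'a' at position 4: vowel (running total: 1)
  'a' at position 5: vowel (running total: 2)
  'e' at position 6: vowel (running total: 3)
  'f' at position 7: consonant
  'k' at position 8: consonant
Total vowels: 3

3


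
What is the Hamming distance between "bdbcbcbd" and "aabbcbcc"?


Comparing "bdbcbcbd" and "aabbcbcc" position by position:
  Position 0: 'b' vs 'a' => differ
  Position 1: 'd' vs 'a' => differ
  Position 2: 'b' vs 'b' => same
  Position 3: 'c' vs 'b' => differ
  Position 4: 'b' vs 'c' => differ
  Position 5: 'c' vs 'b' => differ
  Position 6: 'b' vs 'c' => differ
  Position 7: 'd' vs 'c' => differ
Total differences (Hamming distance): 7

7


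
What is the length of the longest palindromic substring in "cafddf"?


Input: "cafddf"
Checking substrings for palindromes:
  [2:6] "fddf" (len 4) => palindrome
  [3:5] "dd" (len 2) => palindrome
Longest palindromic substring: "fddf" with length 4

4


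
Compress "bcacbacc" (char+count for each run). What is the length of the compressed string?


Input: bcacbacc
Runs:
  'b' x 1 => "b1"
  'c' x 1 => "c1"
  'a' x 1 => "a1"
  'c' x 1 => "c1"
  'b' x 1 => "b1"
  'a' x 1 => "a1"
  'c' x 2 => "c2"
Compressed: "b1c1a1c1b1a1c2"
Compressed length: 14

14


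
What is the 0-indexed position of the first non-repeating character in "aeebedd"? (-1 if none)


Input: aeebedd
Character frequencies:
  'a': 1
  'b': 1
  'd': 2
  'e': 3
Scanning left to right for freq == 1:
  Position 0 ('a'): unique! => answer = 0

0


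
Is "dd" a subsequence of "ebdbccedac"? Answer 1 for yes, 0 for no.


Check if "dd" is a subsequence of "ebdbccedac"
Greedy scan:
  Position 0 ('e'): no match needed
  Position 1 ('b'): no match needed
  Position 2 ('d'): matches sub[0] = 'd'
  Position 3 ('b'): no match needed
  Position 4 ('c'): no match needed
  Position 5 ('c'): no match needed
  Position 6 ('e'): no match needed
  Position 7 ('d'): matches sub[1] = 'd'
  Position 8 ('a'): no match needed
  Position 9 ('c'): no match needed
All 2 characters matched => is a subsequence

1


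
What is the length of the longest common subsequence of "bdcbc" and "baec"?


LCS of "bdcbc" and "baec"
DP table:
           b    a    e    c
      0    0    0    0    0
  b   0    1    1    1    1
  d   0    1    1    1    1
  c   0    1    1    1    2
  b   0    1    1    1    2
  c   0    1    1    1    2
LCS length = dp[5][4] = 2

2


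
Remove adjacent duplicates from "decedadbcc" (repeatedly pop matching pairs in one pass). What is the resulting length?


Input: decedadbcc
Stack-based adjacent duplicate removal:
  Read 'd': push. Stack: d
  Read 'e': push. Stack: de
  Read 'c': push. Stack: dec
  Read 'e': push. Stack: dece
  Read 'd': push. Stack: deced
  Read 'a': push. Stack: deceda
  Read 'd': push. Stack: decedad
  Read 'b': push. Stack: decedadb
  Read 'c': push. Stack: decedadbc
  Read 'c': matches stack top 'c' => pop. Stack: decedadb
Final stack: "decedadb" (length 8)

8


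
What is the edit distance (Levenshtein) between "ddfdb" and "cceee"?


Computing edit distance: "ddfdb" -> "cceee"
DP table:
           c    c    e    e    e
      0    1    2    3    4    5
  d   1    1    2    3    4    5
  d   2    2    2    3    4    5
  f   3    3    3    3    4    5
  d   4    4    4    4    4    5
  b   5    5    5    5    5    5
Edit distance = dp[5][5] = 5

5


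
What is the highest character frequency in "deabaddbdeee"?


Input: deabaddbdeee
Character counts:
  'a': 2
  'b': 2
  'd': 4
  'e': 4
Maximum frequency: 4

4


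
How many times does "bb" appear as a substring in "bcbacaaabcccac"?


Searching for "bb" in "bcbacaaabcccac"
Scanning each position:
  Position 0: "bc" => no
  Position 1: "cb" => no
  Position 2: "ba" => no
  Position 3: "ac" => no
  Position 4: "ca" => no
  Position 5: "aa" => no
  Position 6: "aa" => no
  Position 7: "ab" => no
  Position 8: "bc" => no
  Position 9: "cc" => no
  Position 10: "cc" => no
  Position 11: "ca" => no
  Position 12: "ac" => no
Total occurrences: 0

0


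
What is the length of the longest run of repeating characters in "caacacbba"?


Input: "caacacbba"
Scanning for longest run:
  Position 1 ('a'): new char, reset run to 1
  Position 2 ('a'): continues run of 'a', length=2
  Position 3 ('c'): new char, reset run to 1
  Position 4 ('a'): new char, reset run to 1
  Position 5 ('c'): new char, reset run to 1
  Position 6 ('b'): new char, reset run to 1
  Position 7 ('b'): continues run of 'b', length=2
  Position 8 ('a'): new char, reset run to 1
Longest run: 'a' with length 2

2


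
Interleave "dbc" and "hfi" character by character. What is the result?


Interleaving "dbc" and "hfi":
  Position 0: 'd' from first, 'h' from second => "dh"
  Position 1: 'b' from first, 'f' from second => "bf"
  Position 2: 'c' from first, 'i' from second => "ci"
Result: dhbfci

dhbfci


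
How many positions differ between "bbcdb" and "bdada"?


Comparing "bbcdb" and "bdada" position by position:
  Position 0: 'b' vs 'b' => same
  Position 1: 'b' vs 'd' => DIFFER
  Position 2: 'c' vs 'a' => DIFFER
  Position 3: 'd' vs 'd' => same
  Position 4: 'b' vs 'a' => DIFFER
Positions that differ: 3

3


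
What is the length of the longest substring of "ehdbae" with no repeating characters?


Input: "ehdbae"
Sliding window (track last position of each char):
  Position 0 ('e'): window [0,0] length 1 -- new best
  Position 1 ('h'): window [0,1] length 2 -- new best
  Position 2 ('d'): window [0,2] length 3 -- new best
  Position 3 ('b'): window [0,3] length 4 -- new best
  Position 4 ('a'): window [0,4] length 5 -- new best
  Position 5 ('e'): repeat (last at 0), move window start to 1
  Position 5 ('e'): window [1,5] length 5
Longest substring with no repeats: "ehdba" with length 5

5


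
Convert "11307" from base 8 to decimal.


Input: "11307" in base 8
Positional expansion:
  Digit '1' (value 1) x 8^4 = 4096
  Digit '1' (value 1) x 8^3 = 512
  Digit '3' (value 3) x 8^2 = 192
  Digit '0' (value 0) x 8^1 = 0
  Digit '7' (value 7) x 8^0 = 7
Sum = 4807

4807


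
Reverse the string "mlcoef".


Input: mlcoef
Reading characters right to left:
  Position 5: 'f'
  Position 4: 'e'
  Position 3: 'o'
  Position 2: 'c'
  Position 1: 'l'
  Position 0: 'm'
Reversed: feoclm

feoclm


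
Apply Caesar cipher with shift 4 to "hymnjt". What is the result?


Caesar cipher: shift "hymnjt" by 4
  'h' (pos 7) + 4 = pos 11 = 'l'
  'y' (pos 24) + 4 = pos 2 = 'c'
  'm' (pos 12) + 4 = pos 16 = 'q'
  'n' (pos 13) + 4 = pos 17 = 'r'
  'j' (pos 9) + 4 = pos 13 = 'n'
  't' (pos 19) + 4 = pos 23 = 'x'
Result: lcqrnx

lcqrnx


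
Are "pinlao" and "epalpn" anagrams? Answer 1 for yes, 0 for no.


Strings: "pinlao", "epalpn"
Sorted first:  ailnop
Sorted second: aelnpp
Differ at position 1: 'i' vs 'e' => not anagrams

0


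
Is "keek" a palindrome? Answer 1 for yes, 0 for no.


Input: keek
Reversed: keek
  Compare pos 0 ('k') with pos 3 ('k'): match
  Compare pos 1 ('e') with pos 2 ('e'): match
Result: palindrome

1


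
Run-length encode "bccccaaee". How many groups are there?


Input: bccccaaee
Scanning for consecutive runs:
  Group 1: 'b' x 1 (positions 0-0)
  Group 2: 'c' x 4 (positions 1-4)
  Group 3: 'a' x 2 (positions 5-6)
  Group 4: 'e' x 2 (positions 7-8)
Total groups: 4

4


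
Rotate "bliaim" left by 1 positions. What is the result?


Input: "bliaim", rotate left by 1
First 1 characters: "b"
Remaining characters: "liaim"
Concatenate remaining + first: "liaim" + "b" = "liaimb"

liaimb


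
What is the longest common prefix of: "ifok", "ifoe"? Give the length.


Words: ifok, ifoe
  Position 0: all 'i' => match
  Position 1: all 'f' => match
  Position 2: all 'o' => match
  Position 3: ('k', 'e') => mismatch, stop
LCP = "ifo" (length 3)

3


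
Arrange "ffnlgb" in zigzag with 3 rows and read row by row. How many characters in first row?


Zigzag "ffnlgb" into 3 rows:
Placing characters:
  'f' => row 0
  'f' => row 1
  'n' => row 2
  'l' => row 1
  'g' => row 0
  'b' => row 1
Rows:
  Row 0: "fg"
  Row 1: "flb"
  Row 2: "n"
First row length: 2

2


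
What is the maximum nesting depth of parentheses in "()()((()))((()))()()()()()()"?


Input: "()()((()))((()))()()()()()()"
Tracking depth:
  Position 0 '(': depth becomes 1
  Position 1 ')': depth becomes 0
  Position 2 '(': depth becomes 1
  Position 3 ')': depth becomes 0
  Position 4 '(': depth becomes 1
  Position 5 '(': depth becomes 2
  Position 6 '(': depth becomes 3
  Position 7 ')': depth becomes 2
  Position 8 ')': depth becomes 1
  Position 9 ')': depth becomes 0
  Position 10 '(': depth becomes 1
  Position 11 '(': depth becomes 2
  Position 12 '(': depth becomes 3
  Position 13 ')': depth becomes 2
  Position 14 ')': depth becomes 1
  Position 15 ')': depth becomes 0
  Position 16 '(': depth becomes 1
  Position 17 ')': depth becomes 0
  Position 18 '(': depth becomes 1
  Position 19 ')': depth becomes 0
  Position 20 '(': depth becomes 1
  Position 21 ')': depth becomes 0
  Position 22 '(': depth becomes 1
  Position 23 ')': depth becomes 0
  Position 24 '(': depth becomes 1
  Position 25 ')': depth becomes 0
  Position 26 '(': depth becomes 1
  Position 27 ')': depth becomes 0
Maximum depth reached: 3

3


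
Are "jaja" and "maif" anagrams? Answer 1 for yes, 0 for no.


Strings: "jaja", "maif"
Sorted first:  aajj
Sorted second: afim
Differ at position 1: 'a' vs 'f' => not anagrams

0


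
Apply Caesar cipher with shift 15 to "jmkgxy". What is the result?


Caesar cipher: shift "jmkgxy" by 15
  'j' (pos 9) + 15 = pos 24 = 'y'
  'm' (pos 12) + 15 = pos 1 = 'b'
  'k' (pos 10) + 15 = pos 25 = 'z'
  'g' (pos 6) + 15 = pos 21 = 'v'
  'x' (pos 23) + 15 = pos 12 = 'm'
  'y' (pos 24) + 15 = pos 13 = 'n'
Result: ybzvmn

ybzvmn


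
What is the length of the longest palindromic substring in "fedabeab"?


Input: "fedabeab"
Checking substrings for palindromes:
  No multi-char palindromic substrings found
Longest palindromic substring: "f" with length 1

1


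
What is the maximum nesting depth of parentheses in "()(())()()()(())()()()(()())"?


Input: "()(())()()()(())()()()(()())"
Tracking depth:
  Position 0 '(': depth becomes 1
  Position 1 ')': depth becomes 0
  Position 2 '(': depth becomes 1
  Position 3 '(': depth becomes 2
  Position 4 ')': depth becomes 1
  Position 5 ')': depth becomes 0
  Position 6 '(': depth becomes 1
  Position 7 ')': depth becomes 0
  Position 8 '(': depth becomes 1
  Position 9 ')': depth becomes 0
  Position 10 '(': depth becomes 1
  Position 11 ')': depth becomes 0
  Position 12 '(': depth becomes 1
  Position 13 '(': depth becomes 2
  Position 14 ')': depth becomes 1
  Position 15 ')': depth becomes 0
  Position 16 '(': depth becomes 1
  Position 17 ')': depth becomes 0
  Position 18 '(': depth becomes 1
  Position 19 ')': depth becomes 0
  Position 20 '(': depth becomes 1
  Position 21 ')': depth becomes 0
  Position 22 '(': depth becomes 1
  Position 23 '(': depth becomes 2
  Position 24 ')': depth becomes 1
  Position 25 '(': depth becomes 2
  Position 26 ')': depth becomes 1
  Position 27 ')': depth becomes 0
Maximum depth reached: 2

2


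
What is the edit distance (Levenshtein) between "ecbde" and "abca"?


Computing edit distance: "ecbde" -> "abca"
DP table:
           a    b    c    a
      0    1    2    3    4
  e   1    1    2    3    4
  c   2    2    2    2    3
  b   3    3    2    3    3
  d   4    4    3    3    4
  e   5    5    4    4    4
Edit distance = dp[5][4] = 4

4


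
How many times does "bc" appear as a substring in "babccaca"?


Searching for "bc" in "babccaca"
Scanning each position:
  Position 0: "ba" => no
  Position 1: "ab" => no
  Position 2: "bc" => MATCH
  Position 3: "cc" => no
  Position 4: "ca" => no
  Position 5: "ac" => no
  Position 6: "ca" => no
Total occurrences: 1

1


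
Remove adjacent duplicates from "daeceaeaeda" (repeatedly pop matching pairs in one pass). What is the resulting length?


Input: daeceaeaeda
Stack-based adjacent duplicate removal:
  Read 'd': push. Stack: d
  Read 'a': push. Stack: da
  Read 'e': push. Stack: dae
  Read 'c': push. Stack: daec
  Read 'e': push. Stack: daece
  Read 'a': push. Stack: daecea
  Read 'e': push. Stack: daeceae
  Read 'a': push. Stack: daeceaea
  Read 'e': push. Stack: daeceaeae
  Read 'd': push. Stack: daeceaeaed
  Read 'a': push. Stack: daeceaeaeda
Final stack: "daeceaeaeda" (length 11)

11


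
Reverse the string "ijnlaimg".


Input: ijnlaimg
Reading characters right to left:
  Position 7: 'g'
  Position 6: 'm'
  Position 5: 'i'
  Position 4: 'a'
  Position 3: 'l'
  Position 2: 'n'
  Position 1: 'j'
  Position 0: 'i'
Reversed: gmialnji

gmialnji


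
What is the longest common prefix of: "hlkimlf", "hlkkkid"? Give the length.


Words: hlkimlf, hlkkkid
  Position 0: all 'h' => match
  Position 1: all 'l' => match
  Position 2: all 'k' => match
  Position 3: ('i', 'k') => mismatch, stop
LCP = "hlk" (length 3)

3


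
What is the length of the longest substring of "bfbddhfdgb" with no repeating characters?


Input: "bfbddhfdgb"
Sliding window (track last position of each char):
  Position 0 ('b'): window [0,0] length 1 -- new best
  Position 1 ('f'): window [0,1] length 2 -- new best
  Position 2 ('b'): repeat (last at 0), move window start to 1
  Position 2 ('b'): window [1,2] length 2
  Position 3 ('d'): window [1,3] length 3 -- new best
  Position 4 ('d'): repeat (last at 3), move window start to 4
  Position 4 ('d'): window [4,4] length 1
  Position 5 ('h'): window [4,5] length 2
  Position 6 ('f'): window [4,6] length 3
  Position 7 ('d'): repeat (last at 4), move window start to 5
  Position 7 ('d'): window [5,7] length 3
  Position 8 ('g'): window [5,8] length 4 -- new best
  Position 9 ('b'): window [5,9] length 5 -- new best
Longest substring with no repeats: "hfdgb" with length 5

5


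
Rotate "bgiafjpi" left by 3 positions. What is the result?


Input: "bgiafjpi", rotate left by 3
First 3 characters: "bgi"
Remaining characters: "afjpi"
Concatenate remaining + first: "afjpi" + "bgi" = "afjpibgi"

afjpibgi


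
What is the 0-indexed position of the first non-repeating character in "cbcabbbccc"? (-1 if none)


Input: cbcabbbccc
Character frequencies:
  'a': 1
  'b': 4
  'c': 5
Scanning left to right for freq == 1:
  Position 0 ('c'): freq=5, skip
  Position 1 ('b'): freq=4, skip
  Position 2 ('c'): freq=5, skip
  Position 3 ('a'): unique! => answer = 3

3


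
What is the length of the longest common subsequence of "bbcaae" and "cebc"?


LCS of "bbcaae" and "cebc"
DP table:
           c    e    b    c
      0    0    0    0    0
  b   0    0    0    1    1
  b   0    0    0    1    1
  c   0    1    1    1    2
  a   0    1    1    1    2
  a   0    1    1    1    2
  e   0    1    2    2    2
LCS length = dp[6][4] = 2

2


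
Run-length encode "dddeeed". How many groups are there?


Input: dddeeed
Scanning for consecutive runs:
  Group 1: 'd' x 3 (positions 0-2)
  Group 2: 'e' x 3 (positions 3-5)
  Group 3: 'd' x 1 (positions 6-6)
Total groups: 3

3


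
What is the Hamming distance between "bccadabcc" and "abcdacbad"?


Comparing "bccadabcc" and "abcdacbad" position by position:
  Position 0: 'b' vs 'a' => differ
  Position 1: 'c' vs 'b' => differ
  Position 2: 'c' vs 'c' => same
  Position 3: 'a' vs 'd' => differ
  Position 4: 'd' vs 'a' => differ
  Position 5: 'a' vs 'c' => differ
  Position 6: 'b' vs 'b' => same
  Position 7: 'c' vs 'a' => differ
  Position 8: 'c' vs 'd' => differ
Total differences (Hamming distance): 7

7


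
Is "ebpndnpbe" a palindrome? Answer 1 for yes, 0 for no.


Input: ebpndnpbe
Reversed: ebpndnpbe
  Compare pos 0 ('e') with pos 8 ('e'): match
  Compare pos 1 ('b') with pos 7 ('b'): match
  Compare pos 2 ('p') with pos 6 ('p'): match
  Compare pos 3 ('n') with pos 5 ('n'): match
Result: palindrome

1


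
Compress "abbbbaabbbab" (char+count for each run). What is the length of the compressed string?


Input: abbbbaabbbab
Runs:
  'a' x 1 => "a1"
  'b' x 4 => "b4"
  'a' x 2 => "a2"
  'b' x 3 => "b3"
  'a' x 1 => "a1"
  'b' x 1 => "b1"
Compressed: "a1b4a2b3a1b1"
Compressed length: 12

12


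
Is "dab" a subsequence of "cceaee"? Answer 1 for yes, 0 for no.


Check if "dab" is a subsequence of "cceaee"
Greedy scan:
  Position 0 ('c'): no match needed
  Position 1 ('c'): no match needed
  Position 2 ('e'): no match needed
  Position 3 ('a'): no match needed
  Position 4 ('e'): no match needed
  Position 5 ('e'): no match needed
Only matched 0/3 characters => not a subsequence

0


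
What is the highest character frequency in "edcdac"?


Input: edcdac
Character counts:
  'a': 1
  'c': 2
  'd': 2
  'e': 1
Maximum frequency: 2

2


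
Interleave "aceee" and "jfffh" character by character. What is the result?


Interleaving "aceee" and "jfffh":
  Position 0: 'a' from first, 'j' from second => "aj"
  Position 1: 'c' from first, 'f' from second => "cf"
  Position 2: 'e' from first, 'f' from second => "ef"
  Position 3: 'e' from first, 'f' from second => "ef"
  Position 4: 'e' from first, 'h' from second => "eh"
Result: ajcfefefeh

ajcfefefeh


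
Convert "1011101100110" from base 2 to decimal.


Input: "1011101100110" in base 2
Positional expansion:
  Digit '1' (value 1) x 2^12 = 4096
  Digit '0' (value 0) x 2^11 = 0
  Digit '1' (value 1) x 2^10 = 1024
  Digit '1' (value 1) x 2^9 = 512
  Digit '1' (value 1) x 2^8 = 256
  Digit '0' (value 0) x 2^7 = 0
  Digit '1' (value 1) x 2^6 = 64
  Digit '1' (value 1) x 2^5 = 32
  Digit '0' (value 0) x 2^4 = 0
  Digit '0' (value 0) x 2^3 = 0
  Digit '1' (value 1) x 2^2 = 4
  Digit '1' (value 1) x 2^1 = 2
  Digit '0' (value 0) x 2^0 = 0
Sum = 5990

5990


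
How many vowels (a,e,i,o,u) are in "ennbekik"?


Input: ennbekik
Checking each character:
  'e' at position 0: vowel (running total: 1)
  'n' at position 1: consonant
  'n' at position 2: consonant
  'b' at position 3: consonant
  'e' at position 4: vowel (running total: 2)
  'k' at position 5: consonant
  'i' at position 6: vowel (running total: 3)
  'k' at position 7: consonant
Total vowels: 3

3


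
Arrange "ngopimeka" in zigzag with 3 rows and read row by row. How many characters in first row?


Zigzag "ngopimeka" into 3 rows:
Placing characters:
  'n' => row 0
  'g' => row 1
  'o' => row 2
  'p' => row 1
  'i' => row 0
  'm' => row 1
  'e' => row 2
  'k' => row 1
  'a' => row 0
Rows:
  Row 0: "nia"
  Row 1: "gpmk"
  Row 2: "oe"
First row length: 3

3


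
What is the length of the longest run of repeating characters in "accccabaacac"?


Input: "accccabaacac"
Scanning for longest run:
  Position 1 ('c'): new char, reset run to 1
  Position 2 ('c'): continues run of 'c', length=2
  Position 3 ('c'): continues run of 'c', length=3
  Position 4 ('c'): continues run of 'c', length=4
  Position 5 ('a'): new char, reset run to 1
  Position 6 ('b'): new char, reset run to 1
  Position 7 ('a'): new char, reset run to 1
  Position 8 ('a'): continues run of 'a', length=2
  Position 9 ('c'): new char, reset run to 1
  Position 10 ('a'): new char, reset run to 1
  Position 11 ('c'): new char, reset run to 1
Longest run: 'c' with length 4

4


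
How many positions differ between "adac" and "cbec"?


Comparing "adac" and "cbec" position by position:
  Position 0: 'a' vs 'c' => DIFFER
  Position 1: 'd' vs 'b' => DIFFER
  Position 2: 'a' vs 'e' => DIFFER
  Position 3: 'c' vs 'c' => same
Positions that differ: 3

3


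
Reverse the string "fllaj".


Input: fllaj
Reading characters right to left:
  Position 4: 'j'
  Position 3: 'a'
  Position 2: 'l'
  Position 1: 'l'
  Position 0: 'f'
Reversed: jallf

jallf


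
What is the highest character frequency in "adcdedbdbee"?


Input: adcdedbdbee
Character counts:
  'a': 1
  'b': 2
  'c': 1
  'd': 4
  'e': 3
Maximum frequency: 4

4


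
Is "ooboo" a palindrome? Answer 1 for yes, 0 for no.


Input: ooboo
Reversed: ooboo
  Compare pos 0 ('o') with pos 4 ('o'): match
  Compare pos 1 ('o') with pos 3 ('o'): match
Result: palindrome

1


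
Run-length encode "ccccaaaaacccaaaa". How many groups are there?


Input: ccccaaaaacccaaaa
Scanning for consecutive runs:
  Group 1: 'c' x 4 (positions 0-3)
  Group 2: 'a' x 5 (positions 4-8)
  Group 3: 'c' x 3 (positions 9-11)
  Group 4: 'a' x 4 (positions 12-15)
Total groups: 4

4


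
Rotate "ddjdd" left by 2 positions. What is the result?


Input: "ddjdd", rotate left by 2
First 2 characters: "dd"
Remaining characters: "jdd"
Concatenate remaining + first: "jdd" + "dd" = "jdddd"

jdddd


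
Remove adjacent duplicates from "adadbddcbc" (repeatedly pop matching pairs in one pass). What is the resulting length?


Input: adadbddcbc
Stack-based adjacent duplicate removal:
  Read 'a': push. Stack: a
  Read 'd': push. Stack: ad
  Read 'a': push. Stack: ada
  Read 'd': push. Stack: adad
  Read 'b': push. Stack: adadb
  Read 'd': push. Stack: adadbd
  Read 'd': matches stack top 'd' => pop. Stack: adadb
  Read 'c': push. Stack: adadbc
  Read 'b': push. Stack: adadbcb
  Read 'c': push. Stack: adadbcbc
Final stack: "adadbcbc" (length 8)

8


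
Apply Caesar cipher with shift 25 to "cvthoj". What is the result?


Caesar cipher: shift "cvthoj" by 25
  'c' (pos 2) + 25 = pos 1 = 'b'
  'v' (pos 21) + 25 = pos 20 = 'u'
  't' (pos 19) + 25 = pos 18 = 's'
  'h' (pos 7) + 25 = pos 6 = 'g'
  'o' (pos 14) + 25 = pos 13 = 'n'
  'j' (pos 9) + 25 = pos 8 = 'i'
Result: busgni

busgni


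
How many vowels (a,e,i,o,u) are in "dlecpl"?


Input: dlecpl
Checking each character:
  'd' at position 0: consonant
  'l' at position 1: consonant
  'e' at position 2: vowel (running total: 1)
  'c' at position 3: consonant
  'p' at position 4: consonant
  'l' at position 5: consonant
Total vowels: 1

1


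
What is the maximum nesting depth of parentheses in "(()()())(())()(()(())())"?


Input: "(()()())(())()(()(())())"
Tracking depth:
  Position 0 '(': depth becomes 1
  Position 1 '(': depth becomes 2
  Position 2 ')': depth becomes 1
  Position 3 '(': depth becomes 2
  Position 4 ')': depth becomes 1
  Position 5 '(': depth becomes 2
  Position 6 ')': depth becomes 1
  Position 7 ')': depth becomes 0
  Position 8 '(': depth becomes 1
  Position 9 '(': depth becomes 2
  Position 10 ')': depth becomes 1
  Position 11 ')': depth becomes 0
  Position 12 '(': depth becomes 1
  Position 13 ')': depth becomes 0
  Position 14 '(': depth becomes 1
  Position 15 '(': depth becomes 2
  Position 16 ')': depth becomes 1
  Position 17 '(': depth becomes 2
  Position 18 '(': depth becomes 3
  Position 19 ')': depth becomes 2
  Position 20 ')': depth becomes 1
  Position 21 '(': depth becomes 2
  Position 22 ')': depth becomes 1
  Position 23 ')': depth becomes 0
Maximum depth reached: 3

3


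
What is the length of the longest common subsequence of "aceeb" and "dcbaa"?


LCS of "aceeb" and "dcbaa"
DP table:
           d    c    b    a    a
      0    0    0    0    0    0
  a   0    0    0    0    1    1
  c   0    0    1    1    1    1
  e   0    0    1    1    1    1
  e   0    0    1    1    1    1
  b   0    0    1    2    2    2
LCS length = dp[5][5] = 2

2


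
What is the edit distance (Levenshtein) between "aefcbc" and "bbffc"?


Computing edit distance: "aefcbc" -> "bbffc"
DP table:
           b    b    f    f    c
      0    1    2    3    4    5
  a   1    1    2    3    4    5
  e   2    2    2    3    4    5
  f   3    3    3    2    3    4
  c   4    4    4    3    3    3
  b   5    4    4    4    4    4
  c   6    5    5    5    5    4
Edit distance = dp[6][5] = 4

4


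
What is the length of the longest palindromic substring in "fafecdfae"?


Input: "fafecdfae"
Checking substrings for palindromes:
  [0:3] "faf" (len 3) => palindrome
Longest palindromic substring: "faf" with length 3

3


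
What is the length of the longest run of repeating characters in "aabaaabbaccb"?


Input: "aabaaabbaccb"
Scanning for longest run:
  Position 1 ('a'): continues run of 'a', length=2
  Position 2 ('b'): new char, reset run to 1
  Position 3 ('a'): new char, reset run to 1
  Position 4 ('a'): continues run of 'a', length=2
  Position 5 ('a'): continues run of 'a', length=3
  Position 6 ('b'): new char, reset run to 1
  Position 7 ('b'): continues run of 'b', length=2
  Position 8 ('a'): new char, reset run to 1
  Position 9 ('c'): new char, reset run to 1
  Position 10 ('c'): continues run of 'c', length=2
  Position 11 ('b'): new char, reset run to 1
Longest run: 'a' with length 3

3


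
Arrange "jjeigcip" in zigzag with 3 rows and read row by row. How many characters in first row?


Zigzag "jjeigcip" into 3 rows:
Placing characters:
  'j' => row 0
  'j' => row 1
  'e' => row 2
  'i' => row 1
  'g' => row 0
  'c' => row 1
  'i' => row 2
  'p' => row 1
Rows:
  Row 0: "jg"
  Row 1: "jicp"
  Row 2: "ei"
First row length: 2

2


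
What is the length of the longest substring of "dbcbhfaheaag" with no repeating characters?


Input: "dbcbhfaheaag"
Sliding window (track last position of each char):
  Position 0 ('d'): window [0,0] length 1 -- new best
  Position 1 ('b'): window [0,1] length 2 -- new best
  Position 2 ('c'): window [0,2] length 3 -- new best
  Position 3 ('b'): repeat (last at 1), move window start to 2
  Position 3 ('b'): window [2,3] length 2
  Position 4 ('h'): window [2,4] length 3
  Position 5 ('f'): window [2,5] length 4 -- new best
  Position 6 ('a'): window [2,6] length 5 -- new best
  Position 7 ('h'): repeat (last at 4), move window start to 5
  Position 7 ('h'): window [5,7] length 3
  Position 8 ('e'): window [5,8] length 4
  Position 9 ('a'): repeat (last at 6), move window start to 7
  Position 9 ('a'): window [7,9] length 3
  Position 10 ('a'): repeat (last at 9), move window start to 10
  Position 10 ('a'): window [10,10] length 1
  Position 11 ('g'): window [10,11] length 2
Longest substring with no repeats: "cbhfa" with length 5

5


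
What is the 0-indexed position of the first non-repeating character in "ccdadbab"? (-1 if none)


Input: ccdadbab
Character frequencies:
  'a': 2
  'b': 2
  'c': 2
  'd': 2
Scanning left to right for freq == 1:
  Position 0 ('c'): freq=2, skip
  Position 1 ('c'): freq=2, skip
  Position 2 ('d'): freq=2, skip
  Position 3 ('a'): freq=2, skip
  Position 4 ('d'): freq=2, skip
  Position 5 ('b'): freq=2, skip
  Position 6 ('a'): freq=2, skip
  Position 7 ('b'): freq=2, skip
  No unique character found => answer = -1

-1


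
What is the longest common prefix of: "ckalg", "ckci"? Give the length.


Words: ckalg, ckci
  Position 0: all 'c' => match
  Position 1: all 'k' => match
  Position 2: ('a', 'c') => mismatch, stop
LCP = "ck" (length 2)

2


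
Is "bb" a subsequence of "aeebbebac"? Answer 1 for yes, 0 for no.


Check if "bb" is a subsequence of "aeebbebac"
Greedy scan:
  Position 0 ('a'): no match needed
  Position 1 ('e'): no match needed
  Position 2 ('e'): no match needed
  Position 3 ('b'): matches sub[0] = 'b'
  Position 4 ('b'): matches sub[1] = 'b'
  Position 5 ('e'): no match needed
  Position 6 ('b'): no match needed
  Position 7 ('a'): no match needed
  Position 8 ('c'): no match needed
All 2 characters matched => is a subsequence

1


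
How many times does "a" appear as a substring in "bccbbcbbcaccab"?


Searching for "a" in "bccbbcbbcaccab"
Scanning each position:
  Position 0: "b" => no
  Position 1: "c" => no
  Position 2: "c" => no
  Position 3: "b" => no
  Position 4: "b" => no
  Position 5: "c" => no
  Position 6: "b" => no
  Position 7: "b" => no
  Position 8: "c" => no
  Position 9: "a" => MATCH
  Position 10: "c" => no
  Position 11: "c" => no
  Position 12: "a" => MATCH
  Position 13: "b" => no
Total occurrences: 2

2


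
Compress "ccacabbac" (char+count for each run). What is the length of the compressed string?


Input: ccacabbac
Runs:
  'c' x 2 => "c2"
  'a' x 1 => "a1"
  'c' x 1 => "c1"
  'a' x 1 => "a1"
  'b' x 2 => "b2"
  'a' x 1 => "a1"
  'c' x 1 => "c1"
Compressed: "c2a1c1a1b2a1c1"
Compressed length: 14

14


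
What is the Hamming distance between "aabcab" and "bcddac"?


Comparing "aabcab" and "bcddac" position by position:
  Position 0: 'a' vs 'b' => differ
  Position 1: 'a' vs 'c' => differ
  Position 2: 'b' vs 'd' => differ
  Position 3: 'c' vs 'd' => differ
  Position 4: 'a' vs 'a' => same
  Position 5: 'b' vs 'c' => differ
Total differences (Hamming distance): 5

5
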